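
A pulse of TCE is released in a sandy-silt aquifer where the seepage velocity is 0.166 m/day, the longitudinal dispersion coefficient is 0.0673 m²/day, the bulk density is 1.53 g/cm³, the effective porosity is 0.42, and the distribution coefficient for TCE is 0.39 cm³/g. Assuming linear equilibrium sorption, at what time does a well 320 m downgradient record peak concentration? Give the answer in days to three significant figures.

Retardation factor R = 1 + ρ_b·K_d/n = 1 + 1.53 × 0.39/0.42 = 2.421.
Sorption retards both mechanisms: v_R = v/R = 0.06857 m/day, D_R = D/R = 0.02780 m²/day.
Peak time from v_R²t² + 2D_R t − x² = 0: t = (√(D_R² + v_R²x²) − D_R)/v_R².
√(D_R² + v_R²x²) = √(0.02780² + 0.06857² × 320²) = 21.94; v_R² = 0.004702.
t = (21.94 − 0.02780)/0.004702 = 4660 days.

4660 days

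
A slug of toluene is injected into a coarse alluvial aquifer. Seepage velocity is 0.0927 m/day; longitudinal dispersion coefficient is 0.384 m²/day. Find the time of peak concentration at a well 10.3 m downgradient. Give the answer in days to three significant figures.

75.1 days

For the 1D instantaneous-source solution, setting ∂C/∂t = 0 at fixed x gives v²t² + 2Dt − x² = 0, so t = (√(D² + v²x²) − D)/v².
√(D² + v²x²) = √(0.384² + 0.0927² × 10.3²) = 1.029; v² = 0.00859329.
t = (1.029 − 0.384)/0.00859329 = 75.1 days (vs. the pure-advection estimate x/v = 111 d).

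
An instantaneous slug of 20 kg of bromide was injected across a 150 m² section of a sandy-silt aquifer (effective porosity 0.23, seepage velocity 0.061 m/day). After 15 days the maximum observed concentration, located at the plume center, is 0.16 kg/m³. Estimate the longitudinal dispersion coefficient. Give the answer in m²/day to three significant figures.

At the plume center C_max = M/(n_e·A·√(4πDt)), so D = M²/(4πt·(n_e·A·C_max)²).
n_e·A·C_max = 0.23 × 150 × 0.16 = 5.520 kg/m.
D = 20²/(4π × 15 × 5.520²) = 0.0696 m²/day.

0.0696 m²/day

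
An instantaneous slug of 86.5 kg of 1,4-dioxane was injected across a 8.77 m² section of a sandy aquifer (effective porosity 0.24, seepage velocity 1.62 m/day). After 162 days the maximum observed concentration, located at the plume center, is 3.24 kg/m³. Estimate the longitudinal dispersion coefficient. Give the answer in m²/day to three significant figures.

At the plume center C_max = M/(n_e·A·√(4πDt)), so D = M²/(4πt·(n_e·A·C_max)²).
n_e·A·C_max = 0.24 × 8.77 × 3.24 = 6.820 kg/m.
D = 86.5²/(4π × 162 × 6.820²) = 0.0790 m²/day.

0.0790 m²/day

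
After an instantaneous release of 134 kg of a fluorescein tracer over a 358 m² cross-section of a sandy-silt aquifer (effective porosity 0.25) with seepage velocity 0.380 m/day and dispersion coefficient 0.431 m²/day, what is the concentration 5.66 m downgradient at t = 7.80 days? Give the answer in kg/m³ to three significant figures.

0.134 kg/m³

For an instantaneous plane source, C(x,t) = M/(n_e·A·√(4πDt)) · exp(−(x−vt)²/(4Dt)), with n_e·A the pore (flow) area.
Plume center vt = 0.380 × 7.80 = 2.964 m, so the well at 5.66 m is 2.696 m downgradient of the peak.
√(4πDt) = 6.500 m, giving peak height M/(n_e·A·√(4πDt)) = 134/(0.25 × 358 × 6.500) = 0.2303 kg/m³.
(x−vt)²/(4Dt) = (2.696)²/(4 × 0.431 × 7.80) = 0.5405; exp(−0.5405) = 0.5825.
C = 0.2303 × 0.5825 = 0.134 kg/m³.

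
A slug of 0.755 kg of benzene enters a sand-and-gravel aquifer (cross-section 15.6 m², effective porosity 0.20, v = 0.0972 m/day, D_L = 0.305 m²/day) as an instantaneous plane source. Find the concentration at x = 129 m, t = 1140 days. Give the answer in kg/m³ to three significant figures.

For an instantaneous plane source, C(x,t) = M/(n_e·A·√(4πDt)) · exp(−(x−vt)²/(4Dt)), with n_e·A the pore (flow) area.
Plume center vt = 0.0972 × 1140 = 110.808 m, so the well at 129 m is 18.192 m downgradient of the peak.
√(4πDt) = 66.10 m, giving peak height M/(n_e·A·√(4πDt)) = 0.755/(0.20 × 15.6 × 66.10) = 0.003661 kg/m³.
(x−vt)²/(4Dt) = (18.192)²/(4 × 0.305 × 1140) = 0.2380; exp(−0.2380) = 0.7882.
C = 0.003661 × 0.7882 = 0.00289 kg/m³.

0.00289 kg/m³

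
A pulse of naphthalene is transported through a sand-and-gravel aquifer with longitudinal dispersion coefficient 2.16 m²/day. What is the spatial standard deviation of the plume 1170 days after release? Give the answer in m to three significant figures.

71.1 m

Dispersive spreading gives a Gaussian with σ² = 2Dt; advection only shifts the center.
σ = √(2 × 2.16 × 1170) = 71.1 m.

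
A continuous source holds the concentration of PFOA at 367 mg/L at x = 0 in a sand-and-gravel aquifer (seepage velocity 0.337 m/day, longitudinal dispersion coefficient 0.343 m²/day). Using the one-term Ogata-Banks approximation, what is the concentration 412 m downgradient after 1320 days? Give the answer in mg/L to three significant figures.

317 mg/L

For a continuous step input, C/C₀ ≈ ½·erfc((x−vt)/(2√(Dt))).
vt = 0.337 × 1320 = 444.84 m and 2√(Dt) = 2√(0.343 × 1320) = 42.56 m.
Argument (x−vt)/(2√(Dt)) = (412 − 444.84)/42.56 = -0.7716; ½·erfc(-0.7716) = 0.8624.
C = 367 × 0.8624 = 317 mg/L.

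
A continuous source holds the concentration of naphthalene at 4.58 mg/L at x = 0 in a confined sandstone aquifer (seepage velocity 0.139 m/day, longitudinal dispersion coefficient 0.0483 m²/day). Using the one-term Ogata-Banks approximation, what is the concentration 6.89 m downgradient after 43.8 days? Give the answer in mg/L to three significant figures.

1.60 mg/L

For a continuous step input, C/C₀ ≈ ½·erfc((x−vt)/(2√(Dt))).
vt = 0.139 × 43.8 = 6.0882 m and 2√(Dt) = 2√(0.0483 × 43.8) = 2.909 m.
Argument (x−vt)/(2√(Dt)) = (6.89 − 6.0882)/2.909 = 0.2756; ½·erfc(0.2756) = 0.3484.
C = 4.58 × 0.3484 = 1.60 mg/L.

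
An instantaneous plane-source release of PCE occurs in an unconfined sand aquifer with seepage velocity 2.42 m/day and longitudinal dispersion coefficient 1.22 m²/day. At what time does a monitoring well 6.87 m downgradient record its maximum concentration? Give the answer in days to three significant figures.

2.64 days

For the 1D instantaneous-source solution, setting ∂C/∂t = 0 at fixed x gives v²t² + 2Dt − x² = 0, so t = (√(D² + v²x²) − D)/v².
√(D² + v²x²) = √(1.22² + 2.42² × 6.87²) = 16.67; v² = 5.8564.
t = (16.67 − 1.22)/5.8564 = 2.64 days (vs. the pure-advection estimate x/v = 2.84 d).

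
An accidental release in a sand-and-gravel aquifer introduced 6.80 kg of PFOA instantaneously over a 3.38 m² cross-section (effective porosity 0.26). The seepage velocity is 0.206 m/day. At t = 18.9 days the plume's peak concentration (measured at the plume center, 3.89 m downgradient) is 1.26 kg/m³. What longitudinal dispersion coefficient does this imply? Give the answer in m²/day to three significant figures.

At the plume center C_max = M/(n_e·A·√(4πDt)), so D = M²/(4πt·(n_e·A·C_max)²).
n_e·A·C_max = 0.26 × 3.38 × 1.26 = 1.107 kg/m.
D = 6.80²/(4π × 18.9 × 1.107²) = 0.159 m²/day.

0.159 m²/day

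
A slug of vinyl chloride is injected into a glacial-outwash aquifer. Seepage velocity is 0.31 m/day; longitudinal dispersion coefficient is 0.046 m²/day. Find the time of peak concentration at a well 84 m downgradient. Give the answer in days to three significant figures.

For the 1D instantaneous-source solution, setting ∂C/∂t = 0 at fixed x gives v²t² + 2Dt − x² = 0, so t = (√(D² + v²x²) − D)/v².
√(D² + v²x²) = √(0.046² + 0.31² × 84²) = 26.04; v² = 0.0961.
t = (26.04 − 0.046)/0.0961 = 270 days (vs. the pure-advection estimate x/v = 271 d).

270 days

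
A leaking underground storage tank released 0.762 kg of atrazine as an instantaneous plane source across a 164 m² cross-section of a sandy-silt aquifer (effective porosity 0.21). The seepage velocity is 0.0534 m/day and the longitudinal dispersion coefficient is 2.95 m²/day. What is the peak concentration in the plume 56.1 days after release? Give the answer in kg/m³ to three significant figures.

The peak of an instantaneous 1D plume sits at x = vt; there the Gaussian factor is 1 and C_max = M/(n_e·A·√(4πDt)), where n_e·A is the pore area the mass is dissolved in.
√(4πDt) = √(4π × 2.95 × 56.1) = 45.60 m, so C_max = 0.762/(0.21 × 164 × 45.60) = 0.000485 kg/m³.

0.000485 kg/m³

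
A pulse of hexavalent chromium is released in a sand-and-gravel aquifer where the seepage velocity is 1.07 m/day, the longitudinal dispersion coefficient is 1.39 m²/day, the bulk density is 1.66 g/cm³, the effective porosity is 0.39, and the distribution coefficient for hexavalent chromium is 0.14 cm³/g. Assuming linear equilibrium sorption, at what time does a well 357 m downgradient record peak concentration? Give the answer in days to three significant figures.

531 days

Retardation factor R = 1 + ρ_b·K_d/n = 1 + 1.66 × 0.14/0.39 = 1.596.
Sorption retards both mechanisms: v_R = v/R = 0.6704 m/day, D_R = D/R = 0.8709 m²/day.
Peak time from v_R²t² + 2D_R t − x² = 0: t = (√(D_R² + v_R²x²) − D_R)/v_R².
√(D_R² + v_R²x²) = √(0.8709² + 0.6704² × 357²) = 239.3; v_R² = 0.4494.
t = (239.3 − 0.8709)/0.4494 = 531 days.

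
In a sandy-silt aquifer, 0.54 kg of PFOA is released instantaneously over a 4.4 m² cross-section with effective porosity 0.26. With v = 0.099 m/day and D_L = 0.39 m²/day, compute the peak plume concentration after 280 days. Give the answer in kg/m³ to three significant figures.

0.0127 kg/m³

The peak of an instantaneous 1D plume sits at x = vt; there the Gaussian factor is 1 and C_max = M/(n_e·A·√(4πDt)), where n_e·A is the pore area the mass is dissolved in.
√(4πDt) = √(4π × 0.39 × 280) = 37.04 m, so C_max = 0.54/(0.26 × 4.4 × 37.04) = 0.0127 kg/m³.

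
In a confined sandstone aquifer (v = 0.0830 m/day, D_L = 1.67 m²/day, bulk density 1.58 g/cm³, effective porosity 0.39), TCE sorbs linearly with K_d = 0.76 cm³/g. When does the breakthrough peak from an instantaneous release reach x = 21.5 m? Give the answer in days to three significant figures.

458 days

Retardation factor R = 1 + ρ_b·K_d/n = 1 + 1.58 × 0.76/0.39 = 4.079.
Sorption retards both mechanisms: v_R = v/R = 0.02035 m/day, D_R = D/R = 0.4094 m²/day.
Peak time from v_R²t² + 2D_R t − x² = 0: t = (√(D_R² + v_R²x²) − D_R)/v_R².
√(D_R² + v_R²x²) = √(0.4094² + 0.02035² × 21.5²) = 0.5992; v_R² = 0.0004141.
t = (0.5992 − 0.4094)/0.0004141 = 458 days.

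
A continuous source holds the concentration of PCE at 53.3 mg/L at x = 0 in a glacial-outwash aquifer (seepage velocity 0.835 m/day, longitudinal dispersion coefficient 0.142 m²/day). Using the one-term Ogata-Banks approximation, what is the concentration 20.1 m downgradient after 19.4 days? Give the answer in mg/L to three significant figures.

For a continuous step input, C/C₀ ≈ ½·erfc((x−vt)/(2√(Dt))).
vt = 0.835 × 19.4 = 16.199 m and 2√(Dt) = 2√(0.142 × 19.4) = 3.320 m.
Argument (x−vt)/(2√(Dt)) = (20.1 − 16.199)/3.320 = 1.175; ½·erfc(1.175) = 0.04829.
C = 53.3 × 0.04829 = 2.57 mg/L.

2.57 mg/L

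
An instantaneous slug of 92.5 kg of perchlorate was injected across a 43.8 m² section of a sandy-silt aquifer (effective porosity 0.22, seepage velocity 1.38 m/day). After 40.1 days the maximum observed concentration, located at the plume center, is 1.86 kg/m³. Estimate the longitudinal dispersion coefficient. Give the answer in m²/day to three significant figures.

0.0529 m²/day

At the plume center C_max = M/(n_e·A·√(4πDt)), so D = M²/(4πt·(n_e·A·C_max)²).
n_e·A·C_max = 0.22 × 43.8 × 1.86 = 17.92 kg/m.
D = 92.5²/(4π × 40.1 × 17.92²) = 0.0529 m²/day.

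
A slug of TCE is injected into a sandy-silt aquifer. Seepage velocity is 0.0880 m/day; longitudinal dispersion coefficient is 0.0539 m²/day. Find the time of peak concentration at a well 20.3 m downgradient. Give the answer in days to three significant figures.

224 days

For the 1D instantaneous-source solution, setting ∂C/∂t = 0 at fixed x gives v²t² + 2Dt − x² = 0, so t = (√(D² + v²x²) − D)/v².
√(D² + v²x²) = √(0.0539² + 0.0880² × 20.3²) = 1.787; v² = 0.007744.
t = (1.787 − 0.0539)/0.007744 = 224 days (vs. the pure-advection estimate x/v = 231 d).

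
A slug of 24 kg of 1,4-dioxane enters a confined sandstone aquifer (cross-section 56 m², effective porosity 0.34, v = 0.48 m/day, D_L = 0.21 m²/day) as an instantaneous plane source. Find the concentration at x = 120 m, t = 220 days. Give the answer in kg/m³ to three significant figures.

For an instantaneous plane source, C(x,t) = M/(n_e·A·√(4πDt)) · exp(−(x−vt)²/(4Dt)), with n_e·A the pore (flow) area.
Plume center vt = 0.48 × 220 = 105.6 m, so the well at 120 m is 14.4 m downgradient of the peak.
√(4πDt) = 24.09 m, giving peak height M/(n_e·A·√(4πDt)) = 24/(0.34 × 56 × 24.09) = 0.05232 kg/m³.
(x−vt)²/(4Dt) = (14.4)²/(4 × 0.21 × 220) = 1.122; exp(−1.122) = 0.3256.
C = 0.05232 × 0.3256 = 0.0170 kg/m³.

0.0170 kg/m³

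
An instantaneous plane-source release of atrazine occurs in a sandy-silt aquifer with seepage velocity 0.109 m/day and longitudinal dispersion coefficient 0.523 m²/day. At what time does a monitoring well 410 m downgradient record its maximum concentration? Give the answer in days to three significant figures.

3720 days

For the 1D instantaneous-source solution, setting ∂C/∂t = 0 at fixed x gives v²t² + 2Dt − x² = 0, so t = (√(D² + v²x²) − D)/v².
√(D² + v²x²) = √(0.523² + 0.109² × 410²) = 44.69; v² = 0.011881.
t = (44.69 − 0.523)/0.011881 = 3720 days (vs. the pure-advection estimate x/v = 3760 d).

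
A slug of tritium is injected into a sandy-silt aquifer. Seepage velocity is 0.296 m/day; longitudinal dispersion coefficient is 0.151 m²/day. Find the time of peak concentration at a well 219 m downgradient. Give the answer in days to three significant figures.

738 days

For the 1D instantaneous-source solution, setting ∂C/∂t = 0 at fixed x gives v²t² + 2Dt − x² = 0, so t = (√(D² + v²x²) − D)/v².
√(D² + v²x²) = √(0.151² + 0.296² × 219²) = 64.82; v² = 0.087616.
t = (64.82 − 0.151)/0.087616 = 738 days (vs. the pure-advection estimate x/v = 740 d).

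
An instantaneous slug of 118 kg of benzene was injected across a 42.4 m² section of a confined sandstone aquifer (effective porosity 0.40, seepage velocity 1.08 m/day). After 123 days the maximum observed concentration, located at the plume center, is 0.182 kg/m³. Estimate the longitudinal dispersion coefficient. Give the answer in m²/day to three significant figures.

At the plume center C_max = M/(n_e·A·√(4πDt)), so D = M²/(4πt·(n_e·A·C_max)²).
n_e·A·C_max = 0.40 × 42.4 × 0.182 = 3.087 kg/m.
D = 118²/(4π × 123 × 3.087²) = 0.945 m²/day.

0.945 m²/day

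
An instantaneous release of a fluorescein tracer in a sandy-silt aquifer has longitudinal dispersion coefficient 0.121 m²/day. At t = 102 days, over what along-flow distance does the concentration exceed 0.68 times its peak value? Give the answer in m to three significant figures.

8.73 m

The plume is Gaussian with σ = √(2Dt) = √(2 × 0.121 × 102) = 4.968 m.
C/C_peak = exp(−Δx²/(2σ²)) = 0.68 ⇒ Δx = σ·√(−2 ln 0.68) = 4.968 × 0.8783 = 4.363 m.
Width = 2Δx = 8.73 m.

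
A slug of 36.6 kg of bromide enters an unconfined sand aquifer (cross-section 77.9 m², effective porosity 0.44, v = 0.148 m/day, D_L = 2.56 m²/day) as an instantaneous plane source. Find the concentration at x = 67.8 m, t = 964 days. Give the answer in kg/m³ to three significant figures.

0.00344 kg/m³

For an instantaneous plane source, C(x,t) = M/(n_e·A·√(4πDt)) · exp(−(x−vt)²/(4Dt)), with n_e·A the pore (flow) area.
Plume center vt = 0.148 × 964 = 142.672 m, so the well at 67.8 m is 74.872 m upgradient of the peak.
√(4πDt) = 176.1 m, giving peak height M/(n_e·A·√(4πDt)) = 36.6/(0.44 × 77.9 × 176.1) = 0.006064 kg/m³.
(x−vt)²/(4Dt) = (-74.872)²/(4 × 2.56 × 964) = 0.5679; exp(−0.5679) = 0.5667.
C = 0.006064 × 0.5667 = 0.00344 kg/m³.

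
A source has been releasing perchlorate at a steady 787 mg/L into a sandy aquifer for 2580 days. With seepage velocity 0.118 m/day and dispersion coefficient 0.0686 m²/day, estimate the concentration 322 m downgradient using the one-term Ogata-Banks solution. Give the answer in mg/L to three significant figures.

138 mg/L

For a continuous step input, C/C₀ ≈ ½·erfc((x−vt)/(2√(Dt))).
vt = 0.118 × 2580 = 304.44 m and 2√(Dt) = 2√(0.0686 × 2580) = 26.61 m.
Argument (x−vt)/(2√(Dt)) = (322 − 304.44)/26.61 = 0.6599; ½·erfc(0.6599) = 0.1753.
C = 787 × 0.1753 = 138 mg/L.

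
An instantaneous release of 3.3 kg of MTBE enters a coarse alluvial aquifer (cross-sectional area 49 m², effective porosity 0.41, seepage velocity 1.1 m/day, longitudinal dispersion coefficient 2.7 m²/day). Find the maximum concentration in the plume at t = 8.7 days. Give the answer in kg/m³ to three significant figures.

0.00956 kg/m³

The peak of an instantaneous 1D plume sits at x = vt; there the Gaussian factor is 1 and C_max = M/(n_e·A·√(4πDt)), where n_e·A is the pore area the mass is dissolved in.
√(4πDt) = √(4π × 2.7 × 8.7) = 17.18 m, so C_max = 3.3/(0.41 × 49 × 17.18) = 0.00956 kg/m³.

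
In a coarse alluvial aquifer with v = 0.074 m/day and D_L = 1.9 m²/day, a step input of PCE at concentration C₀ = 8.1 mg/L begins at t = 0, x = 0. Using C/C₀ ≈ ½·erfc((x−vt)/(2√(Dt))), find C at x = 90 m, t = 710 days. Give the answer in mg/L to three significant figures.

For a continuous step input, C/C₀ ≈ ½·erfc((x−vt)/(2√(Dt))).
vt = 0.074 × 710 = 52.54 m and 2√(Dt) = 2√(1.9 × 710) = 73.46 m.
Argument (x−vt)/(2√(Dt)) = (90 − 52.54)/73.46 = 0.5099; ½·erfc(0.5099) = 0.2354.
C = 8.1 × 0.2354 = 1.91 mg/L.

1.91 mg/L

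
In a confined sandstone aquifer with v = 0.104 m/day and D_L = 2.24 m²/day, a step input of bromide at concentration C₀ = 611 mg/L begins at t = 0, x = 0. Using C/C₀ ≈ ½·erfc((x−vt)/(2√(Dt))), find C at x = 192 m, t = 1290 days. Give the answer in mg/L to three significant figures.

136 mg/L

For a continuous step input, C/C₀ ≈ ½·erfc((x−vt)/(2√(Dt))).
vt = 0.104 × 1290 = 134.16 m and 2√(Dt) = 2√(2.24 × 1290) = 107.5 m.
Argument (x−vt)/(2√(Dt)) = (192 − 134.16)/107.5 = 0.5380; ½·erfc(0.5380) = 0.2234.
C = 611 × 0.2234 = 136 mg/L.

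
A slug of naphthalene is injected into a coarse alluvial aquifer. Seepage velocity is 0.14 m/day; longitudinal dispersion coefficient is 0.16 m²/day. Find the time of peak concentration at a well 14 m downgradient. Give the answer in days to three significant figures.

For the 1D instantaneous-source solution, setting ∂C/∂t = 0 at fixed x gives v²t² + 2Dt − x² = 0, so t = (√(D² + v²x²) − D)/v².
√(D² + v²x²) = √(0.16² + 0.14² × 14²) = 1.967; v² = 0.0196.
t = (1.967 − 0.16)/0.0196 = 92.2 days (vs. the pure-advection estimate x/v = 100 d).

92.2 days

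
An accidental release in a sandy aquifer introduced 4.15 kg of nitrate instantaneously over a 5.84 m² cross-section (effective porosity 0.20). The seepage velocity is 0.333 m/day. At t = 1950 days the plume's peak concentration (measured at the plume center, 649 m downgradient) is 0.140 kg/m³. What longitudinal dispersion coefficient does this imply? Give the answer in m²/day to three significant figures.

0.0263 m²/day

At the plume center C_max = M/(n_e·A·√(4πDt)), so D = M²/(4πt·(n_e·A·C_max)²).
n_e·A·C_max = 0.20 × 5.84 × 0.140 = 0.1635 kg/m.
D = 4.15²/(4π × 1950 × 0.1635²) = 0.0263 m²/day.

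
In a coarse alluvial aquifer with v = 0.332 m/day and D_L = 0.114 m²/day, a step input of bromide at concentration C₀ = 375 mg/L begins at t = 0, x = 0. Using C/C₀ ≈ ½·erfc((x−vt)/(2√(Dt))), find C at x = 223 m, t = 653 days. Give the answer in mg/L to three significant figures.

115 mg/L

For a continuous step input, C/C₀ ≈ ½·erfc((x−vt)/(2√(Dt))).
vt = 0.332 × 653 = 216.796 m and 2√(Dt) = 2√(0.114 × 653) = 17.26 m.
Argument (x−vt)/(2√(Dt)) = (223 − 216.796)/17.26 = 0.3594; ½·erfc(0.3594) = 0.3056.
C = 375 × 0.3056 = 115 mg/L.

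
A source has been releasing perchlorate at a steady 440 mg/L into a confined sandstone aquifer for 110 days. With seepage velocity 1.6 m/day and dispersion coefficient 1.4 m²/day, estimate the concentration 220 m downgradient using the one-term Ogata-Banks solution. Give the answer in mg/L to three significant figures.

2.68 mg/L

For a continuous step input, C/C₀ ≈ ½·erfc((x−vt)/(2√(Dt))).
vt = 1.6 × 110 = 176 m and 2√(Dt) = 2√(1.4 × 110) = 24.82 m.
Argument (x−vt)/(2√(Dt)) = (220 − 176)/24.82 = 1.773; ½·erfc(1.773) = 0.006081.
C = 440 × 0.006081 = 2.68 mg/L.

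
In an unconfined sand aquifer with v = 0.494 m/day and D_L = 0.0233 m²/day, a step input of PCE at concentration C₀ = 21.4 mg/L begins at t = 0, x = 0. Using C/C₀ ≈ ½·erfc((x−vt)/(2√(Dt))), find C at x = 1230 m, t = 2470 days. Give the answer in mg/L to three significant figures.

For a continuous step input, C/C₀ ≈ ½·erfc((x−vt)/(2√(Dt))).
vt = 0.494 × 2470 = 1220.18 m and 2√(Dt) = 2√(0.0233 × 2470) = 15.17 m.
Argument (x−vt)/(2√(Dt)) = (1230 − 1220.18)/15.17 = 0.6473; ½·erfc(0.6473) = 0.1800.
C = 21.4 × 0.1800 = 3.85 mg/L.

3.85 mg/L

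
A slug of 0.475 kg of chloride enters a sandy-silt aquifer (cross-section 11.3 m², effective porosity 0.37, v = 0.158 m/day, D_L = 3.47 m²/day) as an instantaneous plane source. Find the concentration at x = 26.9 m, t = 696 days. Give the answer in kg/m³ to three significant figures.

0.000319 kg/m³

For an instantaneous plane source, C(x,t) = M/(n_e·A·√(4πDt)) · exp(−(x−vt)²/(4Dt)), with n_e·A the pore (flow) area.
Plume center vt = 0.158 × 696 = 109.968 m, so the well at 26.9 m is 83.068 m upgradient of the peak.
√(4πDt) = 174.2 m, giving peak height M/(n_e·A·√(4πDt)) = 0.475/(0.37 × 11.3 × 174.2) = 0.0006522 kg/m³.
(x−vt)²/(4Dt) = (-83.068)²/(4 × 3.47 × 696) = 0.7143; exp(−0.7143) = 0.4895.
C = 0.0006522 × 0.4895 = 0.000319 kg/m³.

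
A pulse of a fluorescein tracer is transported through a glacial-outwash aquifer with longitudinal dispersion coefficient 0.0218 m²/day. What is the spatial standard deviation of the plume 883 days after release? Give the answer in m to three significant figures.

Dispersive spreading gives a Gaussian with σ² = 2Dt; advection only shifts the center.
σ = √(2 × 0.0218 × 883) = 6.20 m.

6.20 m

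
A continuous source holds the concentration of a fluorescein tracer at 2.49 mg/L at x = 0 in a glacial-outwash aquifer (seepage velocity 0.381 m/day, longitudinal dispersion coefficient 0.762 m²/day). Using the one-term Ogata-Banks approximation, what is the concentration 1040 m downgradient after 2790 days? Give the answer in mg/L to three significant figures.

For a continuous step input, C/C₀ ≈ ½·erfc((x−vt)/(2√(Dt))).
vt = 0.381 × 2790 = 1062.99 m and 2√(Dt) = 2√(0.762 × 2790) = 92.22 m.
Argument (x−vt)/(2√(Dt)) = (1040 − 1062.99)/92.22 = -0.2493; ½·erfc(-0.2493) = 0.6378.
C = 2.49 × 0.6378 = 1.59 mg/L.

1.59 mg/L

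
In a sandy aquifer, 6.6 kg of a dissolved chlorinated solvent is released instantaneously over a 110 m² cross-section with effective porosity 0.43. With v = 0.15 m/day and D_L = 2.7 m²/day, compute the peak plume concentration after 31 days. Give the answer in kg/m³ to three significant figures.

The peak of an instantaneous 1D plume sits at x = vt; there the Gaussian factor is 1 and C_max = M/(n_e·A·√(4πDt)), where n_e·A is the pore area the mass is dissolved in.
√(4πDt) = √(4π × 2.7 × 31) = 32.43 m, so C_max = 6.6/(0.43 × 110 × 32.43) = 0.00430 kg/m³.

0.00430 kg/m³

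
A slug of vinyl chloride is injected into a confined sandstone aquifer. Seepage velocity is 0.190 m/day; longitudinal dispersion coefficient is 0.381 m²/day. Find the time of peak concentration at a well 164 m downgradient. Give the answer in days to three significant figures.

For the 1D instantaneous-source solution, setting ∂C/∂t = 0 at fixed x gives v²t² + 2Dt − x² = 0, so t = (√(D² + v²x²) − D)/v².
√(D² + v²x²) = √(0.381² + 0.190² × 164²) = 31.16; v² = 0.0361.
t = (31.16 − 0.381)/0.0361 = 853 days (vs. the pure-advection estimate x/v = 863 d).

853 days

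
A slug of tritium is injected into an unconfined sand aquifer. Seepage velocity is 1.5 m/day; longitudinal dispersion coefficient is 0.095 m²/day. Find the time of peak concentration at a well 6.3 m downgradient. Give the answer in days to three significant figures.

4.16 days

For the 1D instantaneous-source solution, setting ∂C/∂t = 0 at fixed x gives v²t² + 2Dt − x² = 0, so t = (√(D² + v²x²) − D)/v².
√(D² + v²x²) = √(0.095² + 1.5² × 6.3²) = 9.450; v² = 2.25.
t = (9.450 − 0.095)/2.25 = 4.16 days (vs. the pure-advection estimate x/v = 4.20 d).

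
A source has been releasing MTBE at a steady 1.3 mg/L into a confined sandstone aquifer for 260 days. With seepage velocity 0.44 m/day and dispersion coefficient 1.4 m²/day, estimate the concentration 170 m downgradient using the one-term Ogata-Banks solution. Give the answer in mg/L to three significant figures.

For a continuous step input, C/C₀ ≈ ½·erfc((x−vt)/(2√(Dt))).
vt = 0.44 × 260 = 114.4 m and 2√(Dt) = 2√(1.4 × 260) = 38.16 m.
Argument (x−vt)/(2√(Dt)) = (170 − 114.4)/38.16 = 1.457; ½·erfc(1.457) = 0.01967.
C = 1.3 × 0.01967 = 0.0256 mg/L.

0.0256 mg/L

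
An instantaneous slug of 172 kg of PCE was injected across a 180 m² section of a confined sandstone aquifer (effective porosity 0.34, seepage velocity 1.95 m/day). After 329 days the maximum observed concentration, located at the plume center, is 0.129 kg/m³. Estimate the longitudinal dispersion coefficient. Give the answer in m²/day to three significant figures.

At the plume center C_max = M/(n_e·A·√(4πDt)), so D = M²/(4πt·(n_e·A·C_max)²).
n_e·A·C_max = 0.34 × 180 × 0.129 = 7.895 kg/m.
D = 172²/(4π × 329 × 7.895²) = 0.115 m²/day.

0.115 m²/day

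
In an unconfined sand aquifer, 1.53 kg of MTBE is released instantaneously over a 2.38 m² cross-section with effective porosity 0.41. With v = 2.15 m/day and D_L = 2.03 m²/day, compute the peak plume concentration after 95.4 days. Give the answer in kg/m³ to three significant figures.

The peak of an instantaneous 1D plume sits at x = vt; there the Gaussian factor is 1 and C_max = M/(n_e·A·√(4πDt)), where n_e·A is the pore area the mass is dissolved in.
√(4πDt) = √(4π × 2.03 × 95.4) = 49.33 m, so C_max = 1.53/(0.41 × 2.38 × 49.33) = 0.0318 kg/m³.

0.0318 kg/m³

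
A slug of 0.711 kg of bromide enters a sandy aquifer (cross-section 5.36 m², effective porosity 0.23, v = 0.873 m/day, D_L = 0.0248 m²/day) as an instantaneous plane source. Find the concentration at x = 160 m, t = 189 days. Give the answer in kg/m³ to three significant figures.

For an instantaneous plane source, C(x,t) = M/(n_e·A·√(4πDt)) · exp(−(x−vt)²/(4Dt)), with n_e·A the pore (flow) area.
Plume center vt = 0.873 × 189 = 164.997 m, so the well at 160 m is 4.997 m upgradient of the peak.
√(4πDt) = 7.675 m, giving peak height M/(n_e·A·√(4πDt)) = 0.711/(0.23 × 5.36 × 7.675) = 0.07514 kg/m³.
(x−vt)²/(4Dt) = (-4.997)²/(4 × 0.0248 × 189) = 1.332; exp(−1.332) = 0.2639.
C = 0.07514 × 0.2639 = 0.0198 kg/m³.

0.0198 kg/m³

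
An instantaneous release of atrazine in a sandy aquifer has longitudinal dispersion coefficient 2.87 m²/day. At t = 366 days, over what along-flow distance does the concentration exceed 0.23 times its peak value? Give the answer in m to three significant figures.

The plume is Gaussian with σ = √(2Dt) = √(2 × 2.87 × 366) = 45.83 m.
C/C_peak = exp(−Δx²/(2σ²)) = 0.23 ⇒ Δx = σ·√(−2 ln 0.23) = 45.83 × 1.714 = 78.55 m.
Width = 2Δx = 157 m.

157 m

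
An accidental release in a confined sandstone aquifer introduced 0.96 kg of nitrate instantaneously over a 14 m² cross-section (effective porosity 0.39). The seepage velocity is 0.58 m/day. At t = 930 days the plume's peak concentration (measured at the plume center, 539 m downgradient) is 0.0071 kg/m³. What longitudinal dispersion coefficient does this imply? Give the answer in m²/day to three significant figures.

At the plume center C_max = M/(n_e·A·√(4πDt)), so D = M²/(4πt·(n_e·A·C_max)²).
n_e·A·C_max = 0.39 × 14 × 0.0071 = 0.03877 kg/m.
D = 0.96²/(4π × 930 × 0.03877²) = 0.0525 m²/day.

0.0525 m²/day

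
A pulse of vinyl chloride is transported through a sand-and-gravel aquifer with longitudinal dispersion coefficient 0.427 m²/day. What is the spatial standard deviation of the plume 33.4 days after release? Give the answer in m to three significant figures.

Dispersive spreading gives a Gaussian with σ² = 2Dt; advection only shifts the center.
σ = √(2 × 0.427 × 33.4) = 5.34 m.

5.34 m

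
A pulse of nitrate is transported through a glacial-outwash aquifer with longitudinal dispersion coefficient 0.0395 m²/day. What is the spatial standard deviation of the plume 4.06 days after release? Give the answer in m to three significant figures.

Dispersive spreading gives a Gaussian with σ² = 2Dt; advection only shifts the center.
σ = √(2 × 0.0395 × 4.06) = 0.566 m.

0.566 m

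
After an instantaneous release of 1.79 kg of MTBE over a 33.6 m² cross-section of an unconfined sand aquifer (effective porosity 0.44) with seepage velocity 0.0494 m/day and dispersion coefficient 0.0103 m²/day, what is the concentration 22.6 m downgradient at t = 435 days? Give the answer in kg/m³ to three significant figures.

0.0151 kg/m³

For an instantaneous plane source, C(x,t) = M/(n_e·A·√(4πDt)) · exp(−(x−vt)²/(4Dt)), with n_e·A the pore (flow) area.
Plume center vt = 0.0494 × 435 = 21.489 m, so the well at 22.6 m is 1.111 m downgradient of the peak.
√(4πDt) = 7.504 m, giving peak height M/(n_e·A·√(4πDt)) = 1.79/(0.44 × 33.6 × 7.504) = 0.01613 kg/m³.
(x−vt)²/(4Dt) = (1.111)²/(4 × 0.0103 × 435) = 0.06887; exp(−0.06887) = 0.9334.
C = 0.01613 × 0.9334 = 0.0151 kg/m³.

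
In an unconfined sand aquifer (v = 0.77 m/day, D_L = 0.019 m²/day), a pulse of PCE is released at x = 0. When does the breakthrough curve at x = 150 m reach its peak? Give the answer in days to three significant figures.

For the 1D instantaneous-source solution, setting ∂C/∂t = 0 at fixed x gives v²t² + 2Dt − x² = 0, so t = (√(D² + v²x²) − D)/v².
√(D² + v²x²) = √(0.019² + 0.77² × 150²) = 115.5; v² = 0.5929.
t = (115.5 − 0.019)/0.5929 = 195 days (vs. the pure-advection estimate x/v = 195 d).

195 days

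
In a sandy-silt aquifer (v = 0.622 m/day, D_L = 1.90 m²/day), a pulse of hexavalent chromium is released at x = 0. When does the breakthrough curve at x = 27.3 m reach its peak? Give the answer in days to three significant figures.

39.3 days

For the 1D instantaneous-source solution, setting ∂C/∂t = 0 at fixed x gives v²t² + 2Dt − x² = 0, so t = (√(D² + v²x²) − D)/v².
√(D² + v²x²) = √(1.90² + 0.622² × 27.3²) = 17.09; v² = 0.386884.
t = (17.09 − 1.90)/0.386884 = 39.3 days (vs. the pure-advection estimate x/v = 43.9 d).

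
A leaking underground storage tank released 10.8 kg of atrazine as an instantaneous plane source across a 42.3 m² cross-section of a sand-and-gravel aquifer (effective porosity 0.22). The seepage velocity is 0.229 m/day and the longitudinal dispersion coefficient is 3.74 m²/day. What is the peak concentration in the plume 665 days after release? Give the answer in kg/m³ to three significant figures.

The peak of an instantaneous 1D plume sits at x = vt; there the Gaussian factor is 1 and C_max = M/(n_e·A·√(4πDt)), where n_e·A is the pore area the mass is dissolved in.
√(4πDt) = √(4π × 3.74 × 665) = 176.8 m, so C_max = 10.8/(0.22 × 42.3 × 176.8) = 0.00656 kg/m³.

0.00656 kg/m³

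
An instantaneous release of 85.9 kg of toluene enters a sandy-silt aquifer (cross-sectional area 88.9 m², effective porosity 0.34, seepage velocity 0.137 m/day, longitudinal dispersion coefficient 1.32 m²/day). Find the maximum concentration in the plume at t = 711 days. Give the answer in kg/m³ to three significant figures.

0.0262 kg/m³

The peak of an instantaneous 1D plume sits at x = vt; there the Gaussian factor is 1 and C_max = M/(n_e·A·√(4πDt)), where n_e·A is the pore area the mass is dissolved in.
√(4πDt) = √(4π × 1.32 × 711) = 108.6 m, so C_max = 85.9/(0.34 × 88.9 × 108.6) = 0.0262 kg/m³.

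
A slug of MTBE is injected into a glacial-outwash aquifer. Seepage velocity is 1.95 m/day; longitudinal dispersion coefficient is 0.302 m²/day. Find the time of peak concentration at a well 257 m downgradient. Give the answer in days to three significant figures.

132 days

For the 1D instantaneous-source solution, setting ∂C/∂t = 0 at fixed x gives v²t² + 2Dt − x² = 0, so t = (√(D² + v²x²) − D)/v².
√(D² + v²x²) = √(0.302² + 1.95² × 257²) = 501.2; v² = 3.8025.
t = (501.2 − 0.302)/3.8025 = 132 days (vs. the pure-advection estimate x/v = 132 d).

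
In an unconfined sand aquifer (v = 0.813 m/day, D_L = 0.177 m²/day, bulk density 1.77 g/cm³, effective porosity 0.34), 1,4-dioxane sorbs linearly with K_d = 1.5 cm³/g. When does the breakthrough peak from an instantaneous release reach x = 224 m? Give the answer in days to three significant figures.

Retardation factor R = 1 + ρ_b·K_d/n = 1 + 1.77 × 1.5/0.34 = 8.809.
Sorption retards both mechanisms: v_R = v/R = 0.09229 m/day, D_R = D/R = 0.02009 m²/day.
Peak time from v_R²t² + 2D_R t − x² = 0: t = (√(D_R² + v_R²x²) − D_R)/v_R².
√(D_R² + v_R²x²) = √(0.02009² + 0.09229² × 224²) = 20.67; v_R² = 0.008517.
t = (20.67 − 0.02009)/0.008517 = 2420 days.

2420 days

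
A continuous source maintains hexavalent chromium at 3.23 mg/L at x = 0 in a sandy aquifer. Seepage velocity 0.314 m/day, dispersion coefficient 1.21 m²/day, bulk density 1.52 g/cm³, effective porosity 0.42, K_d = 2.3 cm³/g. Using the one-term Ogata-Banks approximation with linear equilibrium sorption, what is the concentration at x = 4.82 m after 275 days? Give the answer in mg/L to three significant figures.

2.26 mg/L

Retardation factor R = 1 + ρ_b·K_d/n = 1 + 1.52 × 2.3/0.42 = 9.324.
Sorption retards both mechanisms: v_R = v/R = 0.03368 m/day, D_R = D/R = 0.1298 m²/day.
v_R·t = 0.03368 × 275 = 9.262 m; 2√(D_R t) = 11.95 m; argument = (4.82 − 9.262)/11.95 = -0.3717.
C = C₀ × ½·erfc(-0.3717) = 3.23 × 0.7004 = 2.26 mg/L.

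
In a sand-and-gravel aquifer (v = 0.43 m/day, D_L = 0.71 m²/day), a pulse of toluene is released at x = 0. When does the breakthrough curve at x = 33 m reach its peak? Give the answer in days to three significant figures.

For the 1D instantaneous-source solution, setting ∂C/∂t = 0 at fixed x gives v²t² + 2Dt − x² = 0, so t = (√(D² + v²x²) − D)/v².
√(D² + v²x²) = √(0.71² + 0.43² × 33²) = 14.21; v² = 0.1849.
t = (14.21 − 0.71)/0.1849 = 73.0 days (vs. the pure-advection estimate x/v = 76.7 d).

73.0 days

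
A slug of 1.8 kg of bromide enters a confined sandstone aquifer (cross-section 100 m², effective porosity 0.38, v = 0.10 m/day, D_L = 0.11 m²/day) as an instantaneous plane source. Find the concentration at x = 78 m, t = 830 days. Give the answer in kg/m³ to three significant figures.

0.00131 kg/m³

For an instantaneous plane source, C(x,t) = M/(n_e·A·√(4πDt)) · exp(−(x−vt)²/(4Dt)), with n_e·A the pore (flow) area.
Plume center vt = 0.10 × 830 = 83 m, so the well at 78 m is 5 m upgradient of the peak.
√(4πDt) = 33.87 m, giving peak height M/(n_e·A·√(4πDt)) = 1.8/(0.38 × 100 × 33.87) = 0.001399 kg/m³.
(x−vt)²/(4Dt) = (-5)²/(4 × 0.11 × 830) = 0.06846; exp(−0.06846) = 0.9338.
C = 0.001399 × 0.9338 = 0.00131 kg/m³.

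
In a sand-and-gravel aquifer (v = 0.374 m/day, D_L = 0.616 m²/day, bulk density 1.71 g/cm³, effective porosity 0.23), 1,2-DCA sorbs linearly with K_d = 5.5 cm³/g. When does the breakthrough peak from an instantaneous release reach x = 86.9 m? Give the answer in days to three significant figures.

Retardation factor R = 1 + ρ_b·K_d/n = 1 + 1.71 × 5.5/0.23 = 41.89.
Sorption retards both mechanisms: v_R = v/R = 0.008928 m/day, D_R = D/R = 0.01471 m²/day.
Peak time from v_R²t² + 2D_R t − x² = 0: t = (√(D_R² + v_R²x²) − D_R)/v_R².
√(D_R² + v_R²x²) = √(0.01471² + 0.008928² × 86.9²) = 0.7760; v_R² = 7.971e-05.
t = (0.7760 − 0.01471)/7.971e-05 = 9550 days.

9550 days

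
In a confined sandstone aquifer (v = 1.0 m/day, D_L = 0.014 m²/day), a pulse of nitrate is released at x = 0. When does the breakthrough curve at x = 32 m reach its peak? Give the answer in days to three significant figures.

For the 1D instantaneous-source solution, setting ∂C/∂t = 0 at fixed x gives v²t² + 2Dt − x² = 0, so t = (√(D² + v²x²) − D)/v².
√(D² + v²x²) = √(0.014² + 1.0² × 32²) = 32.00; v² = 1.
t = (32.00 − 0.014)/1 = 32.0 days (vs. the pure-advection estimate x/v = 32.0 d).

32.0 days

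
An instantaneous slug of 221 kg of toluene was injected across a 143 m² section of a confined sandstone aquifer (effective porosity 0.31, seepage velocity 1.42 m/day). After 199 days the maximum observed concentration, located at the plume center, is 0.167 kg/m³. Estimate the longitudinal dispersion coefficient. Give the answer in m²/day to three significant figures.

0.356 m²/day

At the plume center C_max = M/(n_e·A·√(4πDt)), so D = M²/(4πt·(n_e·A·C_max)²).
n_e·A·C_max = 0.31 × 143 × 0.167 = 7.403 kg/m.
D = 221²/(4π × 199 × 7.403²) = 0.356 m²/day.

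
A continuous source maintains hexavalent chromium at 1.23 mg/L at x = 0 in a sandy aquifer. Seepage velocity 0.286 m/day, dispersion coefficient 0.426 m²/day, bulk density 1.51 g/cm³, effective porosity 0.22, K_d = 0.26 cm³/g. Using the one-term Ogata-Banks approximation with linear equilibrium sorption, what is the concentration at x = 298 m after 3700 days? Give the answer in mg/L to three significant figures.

1.22 mg/L

Retardation factor R = 1 + ρ_b·K_d/n = 1 + 1.51 × 0.26/0.22 = 2.785.
Sorption retards both mechanisms: v_R = v/R = 0.1027 m/day, D_R = D/R = 0.1530 m²/day.
v_R·t = 0.1027 × 3700 = 379.99 m; 2√(D_R t) = 47.59 m; argument = (298 − 379.99)/47.59 = -1.723.
C = C₀ × ½·erfc(-1.723) = 1.23 × 0.9926 = 1.22 mg/L.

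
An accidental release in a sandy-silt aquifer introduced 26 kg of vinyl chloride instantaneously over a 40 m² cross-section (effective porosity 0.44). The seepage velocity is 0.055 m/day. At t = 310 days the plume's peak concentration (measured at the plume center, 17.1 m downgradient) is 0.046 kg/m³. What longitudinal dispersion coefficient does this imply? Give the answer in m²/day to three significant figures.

0.265 m²/day

At the plume center C_max = M/(n_e·A·√(4πDt)), so D = M²/(4πt·(n_e·A·C_max)²).
n_e·A·C_max = 0.44 × 40 × 0.046 = 0.8096 kg/m.
D = 26²/(4π × 310 × 0.8096²) = 0.265 m²/day.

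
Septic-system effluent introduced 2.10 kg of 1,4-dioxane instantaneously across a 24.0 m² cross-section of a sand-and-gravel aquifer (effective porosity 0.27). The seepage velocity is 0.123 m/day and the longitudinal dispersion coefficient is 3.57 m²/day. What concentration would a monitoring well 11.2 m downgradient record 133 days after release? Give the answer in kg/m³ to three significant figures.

0.00414 kg/m³

For an instantaneous plane source, C(x,t) = M/(n_e·A·√(4πDt)) · exp(−(x−vt)²/(4Dt)), with n_e·A the pore (flow) area.
Plume center vt = 0.123 × 133 = 16.359 m, so the well at 11.2 m is 5.159 m upgradient of the peak.
√(4πDt) = 77.24 m, giving peak height M/(n_e·A·√(4πDt)) = 2.10/(0.27 × 24.0 × 77.24) = 0.004196 kg/m³.
(x−vt)²/(4Dt) = (-5.159)²/(4 × 3.57 × 133) = 0.01401; exp(−0.01401) = 0.9861.
C = 0.004196 × 0.9861 = 0.00414 kg/m³.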